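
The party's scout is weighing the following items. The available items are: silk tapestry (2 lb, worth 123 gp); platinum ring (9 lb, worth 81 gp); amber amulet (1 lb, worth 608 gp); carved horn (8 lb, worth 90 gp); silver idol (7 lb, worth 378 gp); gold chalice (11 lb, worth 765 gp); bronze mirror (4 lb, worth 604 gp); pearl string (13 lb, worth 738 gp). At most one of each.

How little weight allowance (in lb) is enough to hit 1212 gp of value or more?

5

Need the lightest bundle worth ≥ 1212.
amber amulet + bronze mirror reaches 1212 using 5 lb.
Below 5 lb the best achievable stays under 1212.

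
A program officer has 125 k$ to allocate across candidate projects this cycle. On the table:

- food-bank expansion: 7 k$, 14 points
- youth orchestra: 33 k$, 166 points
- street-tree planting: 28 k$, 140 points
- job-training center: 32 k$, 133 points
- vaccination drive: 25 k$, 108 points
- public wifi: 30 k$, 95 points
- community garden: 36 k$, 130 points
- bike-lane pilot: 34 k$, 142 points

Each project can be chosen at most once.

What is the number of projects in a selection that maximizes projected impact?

The maximum projected impact within 125 k$ is 561.
For example food-bank expansion + youth orchestra + street-tree planting + job-training center + vaccination drive achieves it, using 125 k$.
All optima have 5 projects.

5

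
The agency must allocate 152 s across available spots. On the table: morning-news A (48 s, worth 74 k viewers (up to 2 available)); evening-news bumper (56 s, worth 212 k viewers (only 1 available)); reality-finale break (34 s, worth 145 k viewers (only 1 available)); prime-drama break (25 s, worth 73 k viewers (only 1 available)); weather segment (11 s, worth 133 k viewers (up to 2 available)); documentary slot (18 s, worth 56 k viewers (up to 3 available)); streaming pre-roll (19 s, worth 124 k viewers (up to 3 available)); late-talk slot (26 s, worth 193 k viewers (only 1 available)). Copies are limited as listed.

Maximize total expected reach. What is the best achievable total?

976

Reality-finale break + 2×weather segment + 3×streaming pre-roll + late-talk slot uses 139 of the 152 s and totals 976.
The spare 13 s is too small for any remaining spot, and no exchange beats 976.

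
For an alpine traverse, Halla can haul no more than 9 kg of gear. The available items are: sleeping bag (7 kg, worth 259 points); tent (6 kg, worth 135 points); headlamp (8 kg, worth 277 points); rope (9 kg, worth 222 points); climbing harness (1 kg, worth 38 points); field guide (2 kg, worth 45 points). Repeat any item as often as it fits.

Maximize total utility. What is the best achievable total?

342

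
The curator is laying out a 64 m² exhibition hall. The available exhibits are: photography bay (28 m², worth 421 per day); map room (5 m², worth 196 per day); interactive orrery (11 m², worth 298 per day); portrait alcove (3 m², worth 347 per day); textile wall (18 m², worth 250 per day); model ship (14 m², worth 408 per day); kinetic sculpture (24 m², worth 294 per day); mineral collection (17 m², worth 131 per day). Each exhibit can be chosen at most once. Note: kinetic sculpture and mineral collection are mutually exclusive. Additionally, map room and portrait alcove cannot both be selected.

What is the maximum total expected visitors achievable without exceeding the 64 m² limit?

1474

Taking photography bay + interactive orrery + portrait alcove + model ship: 56 m² used, 1474 in expected visitors.
Next best is interactive orrery + portrait alcove + textile wall + model ship + mineral collection at 1434 (63 m²) — short by 40.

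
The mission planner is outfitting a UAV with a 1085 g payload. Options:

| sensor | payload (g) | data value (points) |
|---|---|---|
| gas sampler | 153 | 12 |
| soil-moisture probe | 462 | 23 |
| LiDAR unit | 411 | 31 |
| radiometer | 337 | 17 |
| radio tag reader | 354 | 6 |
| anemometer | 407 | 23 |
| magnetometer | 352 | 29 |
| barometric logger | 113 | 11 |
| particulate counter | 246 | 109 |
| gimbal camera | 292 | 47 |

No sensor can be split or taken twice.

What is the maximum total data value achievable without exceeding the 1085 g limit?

Density check — particulate counter 0.44, gimbal camera 0.16, barometric logger 0.10 are the best per g.
A density-first pass picks magnetometer + barometric logger + particulate counter + gimbal camera — 196 at 1003 g.
Dropping magnetometer frees 352 g; slotting in LiDAR unit (411 g) lifts the total to 198 at 1062 g.
Next best is gas sampler + magnetometer + particulate counter + gimbal camera at 197 (1043 g) — short by 1.

198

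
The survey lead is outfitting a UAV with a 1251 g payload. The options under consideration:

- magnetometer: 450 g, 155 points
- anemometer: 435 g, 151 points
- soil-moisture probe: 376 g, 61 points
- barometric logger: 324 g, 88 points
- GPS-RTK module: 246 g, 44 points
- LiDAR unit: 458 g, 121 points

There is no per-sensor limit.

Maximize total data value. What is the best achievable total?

398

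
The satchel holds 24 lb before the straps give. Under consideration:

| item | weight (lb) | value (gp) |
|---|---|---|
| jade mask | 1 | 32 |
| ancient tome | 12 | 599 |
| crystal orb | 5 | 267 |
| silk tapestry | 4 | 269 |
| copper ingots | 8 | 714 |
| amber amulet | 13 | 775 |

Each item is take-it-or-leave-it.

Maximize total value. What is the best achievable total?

A density-first pass picks jade mask + crystal orb + silk tapestry + copper ingots — 1282 at 18 lb.
Replace jade mask and crystal orb with ancient tome: the trade gains 300 net, giving 1582 at 24 lb.

1582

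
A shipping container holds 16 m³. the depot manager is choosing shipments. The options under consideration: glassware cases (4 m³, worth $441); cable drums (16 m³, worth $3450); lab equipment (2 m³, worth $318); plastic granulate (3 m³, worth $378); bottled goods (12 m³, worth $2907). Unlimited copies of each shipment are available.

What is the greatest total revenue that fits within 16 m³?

The ratio ordering already packs tightly: 2×lab equipment + bottled goods, 16 m³, 3543.
Nothing else within 16 m³ beats 3543.

3543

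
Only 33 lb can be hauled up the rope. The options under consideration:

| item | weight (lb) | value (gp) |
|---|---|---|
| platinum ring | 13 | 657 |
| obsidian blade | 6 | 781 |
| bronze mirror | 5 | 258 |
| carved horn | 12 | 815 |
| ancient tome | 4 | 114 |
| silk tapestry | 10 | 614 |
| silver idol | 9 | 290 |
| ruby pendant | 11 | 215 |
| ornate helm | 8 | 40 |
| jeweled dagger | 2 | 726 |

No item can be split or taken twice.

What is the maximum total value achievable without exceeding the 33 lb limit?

2979

Filling by ratio: obsidian blade + carved horn + silk tapestry + jeweled dagger for 2936, with 3 lb left unused.
Dropping silk tapestry frees 10 lb; slotting in platinum ring (13 lb) lifts the total to 2979 at 33 lb.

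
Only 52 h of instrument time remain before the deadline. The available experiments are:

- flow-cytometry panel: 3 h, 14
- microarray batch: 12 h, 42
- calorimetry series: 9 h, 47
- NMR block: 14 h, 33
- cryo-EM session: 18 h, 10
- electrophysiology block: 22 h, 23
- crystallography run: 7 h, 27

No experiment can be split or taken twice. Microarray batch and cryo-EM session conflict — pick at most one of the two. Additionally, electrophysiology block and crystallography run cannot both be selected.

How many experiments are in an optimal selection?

5

The maximum expected citations within 52 h is 163.
One optimal bundle: flow-cytometry panel + microarray batch + calorimetry series + NMR block + crystallography run (45 h).
Every optimal selection uses 5 experiments.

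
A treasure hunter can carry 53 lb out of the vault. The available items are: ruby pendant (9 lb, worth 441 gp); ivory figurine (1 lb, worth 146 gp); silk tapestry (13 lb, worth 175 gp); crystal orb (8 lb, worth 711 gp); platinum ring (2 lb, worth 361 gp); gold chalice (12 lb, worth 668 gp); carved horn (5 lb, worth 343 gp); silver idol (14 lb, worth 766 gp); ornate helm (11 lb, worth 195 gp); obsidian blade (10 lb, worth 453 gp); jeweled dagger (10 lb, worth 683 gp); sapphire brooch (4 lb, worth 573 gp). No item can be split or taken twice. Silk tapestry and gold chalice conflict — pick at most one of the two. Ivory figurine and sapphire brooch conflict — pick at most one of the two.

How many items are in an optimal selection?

7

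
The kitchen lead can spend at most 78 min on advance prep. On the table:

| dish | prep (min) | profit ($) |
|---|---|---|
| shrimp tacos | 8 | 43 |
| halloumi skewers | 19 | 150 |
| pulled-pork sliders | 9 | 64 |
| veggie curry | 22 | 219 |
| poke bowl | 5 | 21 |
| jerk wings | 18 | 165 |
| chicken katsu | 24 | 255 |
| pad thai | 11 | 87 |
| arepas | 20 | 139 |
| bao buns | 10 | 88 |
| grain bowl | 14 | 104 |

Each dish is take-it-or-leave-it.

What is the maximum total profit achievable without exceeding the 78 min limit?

Greedy by ratio would take veggie curry + jerk wings + chicken katsu + bao buns: 74 min used, total 727.
Replace bao buns with grain bowl: the trade gains 16 net, giving 743 at 78 min.
Next best is veggie curry + jerk wings + chicken katsu + bao buns at 727 (74 min) — short by 16.

743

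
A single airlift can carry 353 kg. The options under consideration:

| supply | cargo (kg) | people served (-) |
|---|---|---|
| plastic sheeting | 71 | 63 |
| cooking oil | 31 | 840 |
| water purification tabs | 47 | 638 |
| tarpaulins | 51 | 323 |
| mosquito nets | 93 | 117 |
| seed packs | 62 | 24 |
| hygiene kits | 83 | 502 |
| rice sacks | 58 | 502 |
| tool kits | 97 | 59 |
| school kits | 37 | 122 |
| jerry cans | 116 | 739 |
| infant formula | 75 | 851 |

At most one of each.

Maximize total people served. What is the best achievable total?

Density check — cooking oil 27.10, water purification tabs 13.57, infant formula 11.35, rice sacks 8.66 are the best per kg.
A density-first pass picks cooking oil + water purification tabs + rice sacks + jerry cans + infant formula — 3570 at 327 kg.
The 116 kg tied up in jerry cans is better spent on tarpaulins + hygiene kits — total rises to 3656 (345 kg).
Runner-up cooking oil + water purification tabs + hygiene kits + jerry cans + infant formula tops out at 3570.

3656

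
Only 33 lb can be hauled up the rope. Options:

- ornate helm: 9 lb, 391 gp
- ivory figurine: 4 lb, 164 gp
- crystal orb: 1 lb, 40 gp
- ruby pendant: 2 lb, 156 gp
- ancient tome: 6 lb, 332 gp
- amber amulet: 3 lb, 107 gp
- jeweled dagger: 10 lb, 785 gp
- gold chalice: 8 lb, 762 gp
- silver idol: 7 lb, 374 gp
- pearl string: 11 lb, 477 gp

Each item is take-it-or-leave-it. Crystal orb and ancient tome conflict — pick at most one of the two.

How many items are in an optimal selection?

The maximum value within 33 lb is 2409.
ruby pendant + ancient tome + jeweled dagger + gold chalice + silver idol hits 2409 at 33 lb.
All optima have 5 items.

5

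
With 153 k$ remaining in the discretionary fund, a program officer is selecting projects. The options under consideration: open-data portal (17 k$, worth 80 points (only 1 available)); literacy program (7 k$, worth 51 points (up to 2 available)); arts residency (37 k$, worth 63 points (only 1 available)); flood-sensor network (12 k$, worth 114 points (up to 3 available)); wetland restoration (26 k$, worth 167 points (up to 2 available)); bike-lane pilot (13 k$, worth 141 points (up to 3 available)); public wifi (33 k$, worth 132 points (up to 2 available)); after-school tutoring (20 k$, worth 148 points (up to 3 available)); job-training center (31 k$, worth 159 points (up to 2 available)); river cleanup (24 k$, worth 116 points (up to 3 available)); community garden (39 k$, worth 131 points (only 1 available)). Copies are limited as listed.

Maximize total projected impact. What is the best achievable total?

By projected impact per k$: bike-lane pilot 10.85, flood-sensor network 9.50, after-school tutoring 7.40, literacy program 7.29 lead.
Best packing: 2×literacy program + 3×flood-sensor network + 3×bike-lane pilot + 3×after-school tutoring — 149 k$, 1311 total.
Nothing else within 153 k$ beats 1311.

1311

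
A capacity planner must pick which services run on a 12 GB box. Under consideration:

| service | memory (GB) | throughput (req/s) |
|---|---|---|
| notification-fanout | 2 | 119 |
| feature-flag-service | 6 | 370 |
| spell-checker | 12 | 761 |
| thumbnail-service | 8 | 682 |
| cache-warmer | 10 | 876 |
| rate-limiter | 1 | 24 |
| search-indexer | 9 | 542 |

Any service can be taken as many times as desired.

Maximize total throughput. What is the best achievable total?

995

The ratio ordering already packs tightly: notification-fanout + cache-warmer, 12 GB, 995.
Every other selection either busts 12 GB or fails to beat 995.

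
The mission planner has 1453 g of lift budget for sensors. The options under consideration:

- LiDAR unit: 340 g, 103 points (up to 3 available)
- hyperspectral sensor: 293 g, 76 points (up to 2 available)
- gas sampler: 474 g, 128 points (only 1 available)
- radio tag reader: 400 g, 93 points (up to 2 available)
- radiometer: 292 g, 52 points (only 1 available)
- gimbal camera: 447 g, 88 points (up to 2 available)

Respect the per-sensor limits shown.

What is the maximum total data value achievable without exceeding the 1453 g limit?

410

By data value per g: LiDAR unit 0.30, gas sampler 0.27, hyperspectral sensor 0.26, radio tag reader 0.23 lead.
Filling by ratio: 3×LiDAR unit + hyperspectral sensor for 385, with 140 g left unused.
Dropping LiDAR unit frees 340 g; slotting in gas sampler (474 g) lifts the total to 410 at 1447 g.
The spare 6 g is too small for any remaining sensor, and no exchange beats 410.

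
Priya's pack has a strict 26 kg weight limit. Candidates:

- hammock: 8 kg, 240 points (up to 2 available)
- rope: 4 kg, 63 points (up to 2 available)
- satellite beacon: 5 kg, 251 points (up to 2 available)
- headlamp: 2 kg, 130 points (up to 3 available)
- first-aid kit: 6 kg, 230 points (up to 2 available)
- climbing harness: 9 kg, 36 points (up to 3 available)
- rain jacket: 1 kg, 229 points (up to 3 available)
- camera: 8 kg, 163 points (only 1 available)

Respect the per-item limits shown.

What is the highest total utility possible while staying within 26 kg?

Density check — rain jacket 229.00, headlamp 65.00, satellite beacon 50.20 are the best per kg.
2×satellite beacon + 3×headlamp + first-aid kit + 3×rain jacket uses 25 of the 26 kg and totals 1809.

1809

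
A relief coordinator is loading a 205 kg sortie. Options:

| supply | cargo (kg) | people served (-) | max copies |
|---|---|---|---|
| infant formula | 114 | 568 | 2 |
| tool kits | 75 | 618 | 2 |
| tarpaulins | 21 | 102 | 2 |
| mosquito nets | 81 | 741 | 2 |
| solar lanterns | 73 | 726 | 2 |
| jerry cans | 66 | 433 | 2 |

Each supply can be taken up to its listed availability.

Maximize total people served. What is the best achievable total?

A density-first pass picks 2×tarpaulins + 2×solar lanterns — 1656 at 188 kg.
Replace 2×solar lanterns with 2×mosquito nets: the trade gains 30 net, giving 1686 at 204 kg.
No other feasible combination exceeds 1686.

1686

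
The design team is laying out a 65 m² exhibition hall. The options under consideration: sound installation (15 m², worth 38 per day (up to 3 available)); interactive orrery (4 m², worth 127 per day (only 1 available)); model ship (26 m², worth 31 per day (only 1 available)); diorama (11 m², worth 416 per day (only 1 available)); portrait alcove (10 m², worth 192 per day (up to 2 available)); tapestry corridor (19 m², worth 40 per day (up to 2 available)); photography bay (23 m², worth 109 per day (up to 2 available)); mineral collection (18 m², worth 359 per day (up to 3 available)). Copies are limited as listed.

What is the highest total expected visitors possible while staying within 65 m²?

Taking the top-ratio exhibits first gives interactive orrery + diorama + portrait alcove + 2×mineral collection for 1453 (61 m²).
The 14 m² tied up in interactive orrery and portrait alcove is better spent on mineral collection — total rises to 1493 (65 m²).
Every other selection either busts 65 m² or exceeds an availability limit or fails to beat 1493.

1493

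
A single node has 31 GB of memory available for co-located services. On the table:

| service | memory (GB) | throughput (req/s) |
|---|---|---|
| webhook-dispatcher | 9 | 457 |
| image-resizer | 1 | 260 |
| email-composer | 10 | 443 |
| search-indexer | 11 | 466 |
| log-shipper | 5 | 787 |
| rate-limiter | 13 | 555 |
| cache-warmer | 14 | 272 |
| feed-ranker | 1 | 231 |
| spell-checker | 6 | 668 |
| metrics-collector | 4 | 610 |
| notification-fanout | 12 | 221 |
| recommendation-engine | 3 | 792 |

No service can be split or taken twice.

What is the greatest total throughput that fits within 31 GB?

3814

Taking the top-ratio services first gives webhook-dispatcher + image-resizer + log-shipper + feed-ranker + spell-checker + metrics-collector + recommendation-engine for 3805 (29 GB).
Replace webhook-dispatcher with search-indexer: the trade gains 9 net, giving 3814 at 31 GB.
Every other selection either busts 31 GB or fails to beat 3814.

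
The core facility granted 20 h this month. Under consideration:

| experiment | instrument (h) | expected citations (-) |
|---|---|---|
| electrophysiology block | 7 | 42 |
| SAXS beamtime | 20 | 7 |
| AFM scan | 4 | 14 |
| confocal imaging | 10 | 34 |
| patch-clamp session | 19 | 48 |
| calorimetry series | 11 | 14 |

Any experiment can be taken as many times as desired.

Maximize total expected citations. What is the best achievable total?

98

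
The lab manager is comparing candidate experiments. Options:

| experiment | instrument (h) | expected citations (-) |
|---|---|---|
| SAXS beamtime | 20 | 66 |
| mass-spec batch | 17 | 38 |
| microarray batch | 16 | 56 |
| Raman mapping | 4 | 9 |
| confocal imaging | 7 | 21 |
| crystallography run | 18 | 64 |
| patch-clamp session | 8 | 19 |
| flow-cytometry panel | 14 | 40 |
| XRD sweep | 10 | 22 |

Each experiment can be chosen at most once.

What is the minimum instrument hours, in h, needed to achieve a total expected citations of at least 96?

Need the lightest bundle worth ≥ 96.
Taking microarray batch + flow-cytometry panel gives 96 (≥ 96) for 30 h.
Below 30 h the best achievable stays under 96.

30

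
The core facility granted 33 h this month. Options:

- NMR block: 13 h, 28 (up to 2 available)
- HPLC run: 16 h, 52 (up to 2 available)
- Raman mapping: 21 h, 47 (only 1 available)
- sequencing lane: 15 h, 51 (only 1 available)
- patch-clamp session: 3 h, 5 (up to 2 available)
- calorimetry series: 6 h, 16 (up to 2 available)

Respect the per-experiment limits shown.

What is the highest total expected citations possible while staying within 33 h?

The ratio heuristic lands on HPLC run + sequencing lane (103) but leaves 2 h idle.
The 15 h tied up in sequencing lane is better spent on HPLC run — total rises to 104 (32 h).
Nothing else within 33 h beats 104.

104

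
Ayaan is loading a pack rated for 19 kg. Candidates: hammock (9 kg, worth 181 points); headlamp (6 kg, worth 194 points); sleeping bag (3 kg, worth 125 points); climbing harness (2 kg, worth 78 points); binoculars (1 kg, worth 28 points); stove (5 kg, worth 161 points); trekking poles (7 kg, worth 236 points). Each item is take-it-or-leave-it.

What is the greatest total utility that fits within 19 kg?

661

Ranking by ratio (utility/kg): sleeping bag 41.67, climbing harness 39.00, trekking poles 33.71.
Headlamp + sleeping bag + climbing harness + binoculars + trekking poles uses 19 of the 19 kg and totals 661.
No other feasible combination exceeds 661.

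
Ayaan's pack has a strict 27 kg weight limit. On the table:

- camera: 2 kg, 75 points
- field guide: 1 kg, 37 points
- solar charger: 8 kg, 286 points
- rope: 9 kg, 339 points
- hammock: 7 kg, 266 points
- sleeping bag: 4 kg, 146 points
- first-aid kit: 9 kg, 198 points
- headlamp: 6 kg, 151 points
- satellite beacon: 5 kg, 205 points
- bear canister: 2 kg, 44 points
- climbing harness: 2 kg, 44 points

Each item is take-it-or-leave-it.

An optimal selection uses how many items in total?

5

The maximum utility within 27 kg is 1031.
camera + rope + hammock + sleeping bag + satellite beacon hits 1031 at 27 kg.
Every optimal selection uses 5 items.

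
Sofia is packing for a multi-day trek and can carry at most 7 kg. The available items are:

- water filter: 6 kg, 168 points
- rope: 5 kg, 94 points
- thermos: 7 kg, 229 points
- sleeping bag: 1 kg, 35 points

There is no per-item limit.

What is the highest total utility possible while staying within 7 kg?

245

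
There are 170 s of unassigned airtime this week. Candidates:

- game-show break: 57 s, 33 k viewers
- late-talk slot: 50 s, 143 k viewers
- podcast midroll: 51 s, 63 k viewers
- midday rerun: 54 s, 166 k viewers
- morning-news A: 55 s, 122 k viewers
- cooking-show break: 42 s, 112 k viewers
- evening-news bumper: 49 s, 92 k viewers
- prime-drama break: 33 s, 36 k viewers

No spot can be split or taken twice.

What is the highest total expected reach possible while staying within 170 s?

Taking the top-ratio spots first gives late-talk slot + midday rerun + cooking-show break for 421 (146 s).
The 42 s tied up in cooking-show break is better spent on morning-news A — total rises to 431 (159 s).

431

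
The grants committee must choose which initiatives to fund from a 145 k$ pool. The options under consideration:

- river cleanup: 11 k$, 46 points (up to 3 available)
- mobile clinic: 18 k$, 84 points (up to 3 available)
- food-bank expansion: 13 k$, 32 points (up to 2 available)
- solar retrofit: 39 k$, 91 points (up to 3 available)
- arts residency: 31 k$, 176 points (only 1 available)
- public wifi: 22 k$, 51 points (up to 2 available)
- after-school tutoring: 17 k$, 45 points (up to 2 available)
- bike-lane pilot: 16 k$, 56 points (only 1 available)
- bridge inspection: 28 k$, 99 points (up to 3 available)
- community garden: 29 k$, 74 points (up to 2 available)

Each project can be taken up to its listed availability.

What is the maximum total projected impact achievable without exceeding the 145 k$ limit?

637

The ratio heuristic lands on 3×river cleanup + 3×mobile clinic + arts residency + bike-lane pilot (622) but leaves 11 k$ idle.
Replace mobile clinic with bridge inspection: the trade gains 15 net, giving 637 at 144 k$.
Nothing else within 145 k$ beats 637.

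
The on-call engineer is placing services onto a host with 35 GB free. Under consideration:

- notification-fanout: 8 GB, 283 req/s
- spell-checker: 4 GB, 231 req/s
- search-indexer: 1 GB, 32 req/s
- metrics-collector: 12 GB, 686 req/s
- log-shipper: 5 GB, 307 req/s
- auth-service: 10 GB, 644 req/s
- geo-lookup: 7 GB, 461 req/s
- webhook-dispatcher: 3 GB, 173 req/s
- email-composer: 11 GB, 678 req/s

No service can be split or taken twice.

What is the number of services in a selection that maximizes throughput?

The maximum throughput within 35 GB is 2187.
spell-checker + auth-service + geo-lookup + webhook-dispatcher + email-composer hits 2187 at 35 GB.
Any selection reaching 2187 contains exactly 5 services.

5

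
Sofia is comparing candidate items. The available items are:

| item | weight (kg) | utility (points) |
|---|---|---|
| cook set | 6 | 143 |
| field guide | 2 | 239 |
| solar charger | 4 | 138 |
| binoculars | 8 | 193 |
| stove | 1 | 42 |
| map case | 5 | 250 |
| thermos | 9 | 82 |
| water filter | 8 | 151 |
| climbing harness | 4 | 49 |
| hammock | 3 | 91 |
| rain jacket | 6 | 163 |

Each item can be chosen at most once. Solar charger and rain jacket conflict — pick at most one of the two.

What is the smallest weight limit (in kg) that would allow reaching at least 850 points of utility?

20

Look for the lowest-weight combination reaching 850.
field guide + solar charger + binoculars + stove + map case reaches 862 using 20 kg.
Any bundle with less than 20 kg falls short of 850.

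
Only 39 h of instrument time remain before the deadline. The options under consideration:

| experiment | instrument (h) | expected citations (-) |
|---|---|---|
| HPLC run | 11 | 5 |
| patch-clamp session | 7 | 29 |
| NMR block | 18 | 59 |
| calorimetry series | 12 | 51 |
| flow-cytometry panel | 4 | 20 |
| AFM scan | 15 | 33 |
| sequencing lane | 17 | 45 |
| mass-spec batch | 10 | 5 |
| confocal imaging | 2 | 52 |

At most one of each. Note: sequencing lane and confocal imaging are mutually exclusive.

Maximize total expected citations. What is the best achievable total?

By expected citations per h: confocal imaging 26.00, flow-cytometry panel 5.00, calorimetry series 4.25 lead.
Filling by ratio: patch-clamp session + calorimetry series + flow-cytometry panel + mass-spec batch + confocal imaging for 157, with 4 h left unused.
The 14 h tied up in flow-cytometry panel and mass-spec batch is better spent on NMR block — total rises to 191 (39 h).
No other feasible combination exceeds 191.

191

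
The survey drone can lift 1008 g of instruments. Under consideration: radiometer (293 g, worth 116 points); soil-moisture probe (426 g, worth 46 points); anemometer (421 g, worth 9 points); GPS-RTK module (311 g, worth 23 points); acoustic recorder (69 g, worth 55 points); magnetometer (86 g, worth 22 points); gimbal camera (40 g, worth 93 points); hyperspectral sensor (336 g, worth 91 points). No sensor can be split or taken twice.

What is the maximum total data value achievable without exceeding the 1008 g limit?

377

Ranking by ratio (data value/g): gimbal camera 2.33, acoustic recorder 0.80, radiometer 0.40.
Radiometer + acoustic recorder + magnetometer + gimbal camera + hyperspectral sensor uses 824 of the 1008 g and totals 377.
Runner-up radiometer + acoustic recorder + gimbal camera + hyperspectral sensor tops out at 355.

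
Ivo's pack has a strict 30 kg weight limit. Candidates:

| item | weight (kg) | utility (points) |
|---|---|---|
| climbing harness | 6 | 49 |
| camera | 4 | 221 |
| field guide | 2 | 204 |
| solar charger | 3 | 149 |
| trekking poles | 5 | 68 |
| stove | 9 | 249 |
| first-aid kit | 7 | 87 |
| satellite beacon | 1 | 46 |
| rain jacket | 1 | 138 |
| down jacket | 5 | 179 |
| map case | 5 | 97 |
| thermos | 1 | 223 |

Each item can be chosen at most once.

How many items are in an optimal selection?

8

Optimal total is 1460.
One optimal bundle: camera + field guide + solar charger + stove + rain jacket + down jacket + map case + thermos (30 kg).
All optima have 8 items.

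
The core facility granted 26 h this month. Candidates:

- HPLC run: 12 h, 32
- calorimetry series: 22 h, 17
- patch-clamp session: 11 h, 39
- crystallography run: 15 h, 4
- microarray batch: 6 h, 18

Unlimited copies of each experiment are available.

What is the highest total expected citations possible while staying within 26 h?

78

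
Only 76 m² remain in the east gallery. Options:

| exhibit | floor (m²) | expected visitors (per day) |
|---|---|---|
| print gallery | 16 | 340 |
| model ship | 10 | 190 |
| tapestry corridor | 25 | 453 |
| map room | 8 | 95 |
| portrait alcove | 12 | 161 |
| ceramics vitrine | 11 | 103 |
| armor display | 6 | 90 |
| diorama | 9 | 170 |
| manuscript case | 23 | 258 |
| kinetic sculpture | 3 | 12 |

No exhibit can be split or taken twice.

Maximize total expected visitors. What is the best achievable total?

Print gallery + model ship + tapestry corridor + map room + armor display + diorama uses 74 of the 76 m² and totals 1338.

1338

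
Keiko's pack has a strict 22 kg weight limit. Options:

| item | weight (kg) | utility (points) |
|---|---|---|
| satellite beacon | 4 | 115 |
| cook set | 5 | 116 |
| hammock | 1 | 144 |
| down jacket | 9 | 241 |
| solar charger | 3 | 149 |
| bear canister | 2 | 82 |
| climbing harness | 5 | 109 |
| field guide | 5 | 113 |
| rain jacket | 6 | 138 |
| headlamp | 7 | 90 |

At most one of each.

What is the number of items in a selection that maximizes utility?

5

Optimal total is 765.
For example satellite beacon + cook set + hammock + down jacket + solar charger achieves it, using 22 kg.
Any selection reaching 765 contains exactly 5 items.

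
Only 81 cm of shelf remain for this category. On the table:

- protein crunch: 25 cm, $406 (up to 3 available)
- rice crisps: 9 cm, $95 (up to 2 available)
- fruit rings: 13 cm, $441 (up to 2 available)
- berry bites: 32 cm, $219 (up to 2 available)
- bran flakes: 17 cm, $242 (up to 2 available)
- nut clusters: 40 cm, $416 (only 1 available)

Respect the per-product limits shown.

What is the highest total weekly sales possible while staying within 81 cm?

1694

Best packing: 2×protein crunch + 2×fruit rings — 76 cm, 1694 total.
That's the maximum — no swap from here does better than 1694.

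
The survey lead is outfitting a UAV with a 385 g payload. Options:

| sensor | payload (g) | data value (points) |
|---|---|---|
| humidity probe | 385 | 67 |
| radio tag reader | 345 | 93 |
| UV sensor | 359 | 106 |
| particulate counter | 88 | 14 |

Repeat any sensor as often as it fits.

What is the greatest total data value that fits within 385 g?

Taking UV sensor: 359 g used, 106 in data value.

106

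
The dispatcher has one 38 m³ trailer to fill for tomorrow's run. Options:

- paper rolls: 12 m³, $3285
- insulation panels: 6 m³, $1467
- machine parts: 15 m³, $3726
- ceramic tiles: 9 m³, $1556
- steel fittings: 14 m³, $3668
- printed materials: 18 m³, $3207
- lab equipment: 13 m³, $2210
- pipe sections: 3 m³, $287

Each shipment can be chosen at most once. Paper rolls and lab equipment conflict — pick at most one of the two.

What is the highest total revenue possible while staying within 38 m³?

9148

By revenue per m³: paper rolls 273.75, steel fittings 262.00, machine parts 248.40, insulation panels 244.50 lead.
Filling by ratio: paper rolls + insulation panels + steel fittings + pipe sections for 8707, with 3 m³ left unused.
Replace paper rolls with machine parts: the trade gains 441 net, giving 9148 at 38 m³.
An exhaustive check of the 256 subsets confirms 9148.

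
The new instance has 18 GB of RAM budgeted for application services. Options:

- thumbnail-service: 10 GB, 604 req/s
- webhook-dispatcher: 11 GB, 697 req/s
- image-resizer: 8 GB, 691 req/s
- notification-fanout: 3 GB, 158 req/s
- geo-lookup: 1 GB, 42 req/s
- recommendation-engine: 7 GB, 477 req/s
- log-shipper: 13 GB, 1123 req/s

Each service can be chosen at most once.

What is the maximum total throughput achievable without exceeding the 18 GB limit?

The ratio heuristic lands on notification-fanout + geo-lookup + log-shipper (1323) but leaves 1 GB idle.
The 14 GB tied up in geo-lookup and log-shipper is better spent on image-resizer + recommendation-engine — total rises to 1326 (18 GB).

1326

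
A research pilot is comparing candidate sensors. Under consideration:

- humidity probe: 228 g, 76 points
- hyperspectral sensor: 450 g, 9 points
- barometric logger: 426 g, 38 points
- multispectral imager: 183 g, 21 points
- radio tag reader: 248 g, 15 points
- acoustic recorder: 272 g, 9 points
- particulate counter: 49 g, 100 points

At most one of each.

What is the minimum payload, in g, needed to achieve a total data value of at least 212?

703

Need the lightest bundle worth ≥ 212.
humidity probe + barometric logger + particulate counter reaches 214 using 703 g.
No combination under 703 g hits 212.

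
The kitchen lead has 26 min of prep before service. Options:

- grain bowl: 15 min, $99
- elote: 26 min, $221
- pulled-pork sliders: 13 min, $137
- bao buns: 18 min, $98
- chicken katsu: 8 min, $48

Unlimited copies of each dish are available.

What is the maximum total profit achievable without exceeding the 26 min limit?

274

Taking 2×pulled-pork sliders: 26 min used, 274 in profit.
Every other selection either busts 26 min or fails to beat 274.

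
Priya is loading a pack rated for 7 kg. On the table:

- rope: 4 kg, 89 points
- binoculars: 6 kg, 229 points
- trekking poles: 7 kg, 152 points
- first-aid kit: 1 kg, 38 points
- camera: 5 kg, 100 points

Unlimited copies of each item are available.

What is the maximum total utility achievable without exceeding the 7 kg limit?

267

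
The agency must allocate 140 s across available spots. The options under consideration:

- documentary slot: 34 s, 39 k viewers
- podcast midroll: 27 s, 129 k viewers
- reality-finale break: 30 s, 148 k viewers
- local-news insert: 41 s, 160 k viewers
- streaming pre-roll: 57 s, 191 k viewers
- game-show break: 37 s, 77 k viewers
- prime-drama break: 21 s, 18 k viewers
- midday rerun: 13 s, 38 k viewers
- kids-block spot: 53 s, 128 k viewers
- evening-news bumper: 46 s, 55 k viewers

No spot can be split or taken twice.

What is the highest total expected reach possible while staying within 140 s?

518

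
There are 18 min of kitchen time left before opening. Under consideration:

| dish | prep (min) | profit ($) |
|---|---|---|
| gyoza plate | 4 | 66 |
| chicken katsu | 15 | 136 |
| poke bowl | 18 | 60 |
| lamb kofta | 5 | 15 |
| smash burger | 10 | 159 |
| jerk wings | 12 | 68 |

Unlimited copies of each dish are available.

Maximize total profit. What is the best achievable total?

291

The ratio heuristic lands on 4×gyoza plate (264) but leaves 2 min idle.
Dropping 2×gyoza plate frees 8 min; slotting in smash burger (10 min) lifts the total to 291 at 18 min.
No other feasible combination exceeds 291.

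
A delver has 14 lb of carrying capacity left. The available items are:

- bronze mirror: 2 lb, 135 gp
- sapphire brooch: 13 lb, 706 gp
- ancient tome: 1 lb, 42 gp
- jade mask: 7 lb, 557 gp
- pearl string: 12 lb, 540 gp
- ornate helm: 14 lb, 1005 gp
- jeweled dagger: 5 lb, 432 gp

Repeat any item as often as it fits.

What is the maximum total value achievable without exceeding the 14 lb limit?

Density check — jeweled dagger 86.40, jade mask 79.57, ornate helm 71.79 are the best per lb.
Best packing: 2×bronze mirror + 2×jeweled dagger — 14 lb, 1134 total.
Every other selection either busts 14 lb or fails to beat 1134.

1134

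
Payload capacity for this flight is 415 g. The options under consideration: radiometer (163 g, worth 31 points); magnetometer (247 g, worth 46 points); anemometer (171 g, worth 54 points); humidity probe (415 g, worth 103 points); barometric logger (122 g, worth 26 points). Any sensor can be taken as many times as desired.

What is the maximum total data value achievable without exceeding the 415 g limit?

108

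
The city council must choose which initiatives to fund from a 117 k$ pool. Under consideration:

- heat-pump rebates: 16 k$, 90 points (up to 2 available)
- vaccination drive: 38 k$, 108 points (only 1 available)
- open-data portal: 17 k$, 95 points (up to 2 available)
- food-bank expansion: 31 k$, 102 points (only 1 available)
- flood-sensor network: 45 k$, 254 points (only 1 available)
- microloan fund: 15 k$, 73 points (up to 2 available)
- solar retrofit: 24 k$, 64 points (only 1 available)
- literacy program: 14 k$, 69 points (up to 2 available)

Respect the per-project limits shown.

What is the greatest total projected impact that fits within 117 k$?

624

Ranking by ratio (projected impact/k$): flood-sensor network 5.64, heat-pump rebates 5.62, open-data portal 5.59.
2×heat-pump rebates + 2×open-data portal + flood-sensor network uses 111 of the 117 k$ and totals 624.
Every other selection either busts 117 k$ or exceeds an availability limit or fails to beat 624.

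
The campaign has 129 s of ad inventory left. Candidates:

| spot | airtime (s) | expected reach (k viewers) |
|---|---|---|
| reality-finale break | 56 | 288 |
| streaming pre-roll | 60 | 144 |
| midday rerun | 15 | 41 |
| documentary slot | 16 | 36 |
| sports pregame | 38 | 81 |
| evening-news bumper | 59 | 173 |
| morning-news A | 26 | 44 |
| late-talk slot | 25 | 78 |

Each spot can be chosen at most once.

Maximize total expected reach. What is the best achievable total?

Greedy by ratio would take reality-finale break + midday rerun + documentary slot + late-talk slot: 112 s used, total 443.
Dropping midday rerun and documentary slot and late-talk slot frees 56 s; slotting in evening-news bumper (59 s) lifts the total to 461 at 115 s.

461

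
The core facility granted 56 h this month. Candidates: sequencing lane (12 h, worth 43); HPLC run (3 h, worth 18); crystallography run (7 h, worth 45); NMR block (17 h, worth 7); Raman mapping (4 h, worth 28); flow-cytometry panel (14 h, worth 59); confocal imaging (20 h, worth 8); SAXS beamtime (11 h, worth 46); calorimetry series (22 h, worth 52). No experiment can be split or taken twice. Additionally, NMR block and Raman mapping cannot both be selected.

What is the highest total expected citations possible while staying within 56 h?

Density check — Raman mapping 7.00, crystallography run 6.43, HPLC run 6.00 are the best per h.
Taking sequencing lane + HPLC run + crystallography run + Raman mapping + flow-cytometry panel + SAXS beamtime: 51 h used, 239 in expected citations.

239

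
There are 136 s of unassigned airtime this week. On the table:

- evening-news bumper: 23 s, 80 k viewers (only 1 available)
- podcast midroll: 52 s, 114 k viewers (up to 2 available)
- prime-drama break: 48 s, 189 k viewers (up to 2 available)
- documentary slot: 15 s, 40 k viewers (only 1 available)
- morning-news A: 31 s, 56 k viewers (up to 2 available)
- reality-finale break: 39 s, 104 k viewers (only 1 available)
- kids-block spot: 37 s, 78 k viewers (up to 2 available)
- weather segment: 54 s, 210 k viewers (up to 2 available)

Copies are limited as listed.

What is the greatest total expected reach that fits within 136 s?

500

By expected reach per s: prime-drama break 3.94, weather segment 3.89, evening-news bumper 3.48, documentary slot 2.67 lead.
A density-first pass picks evening-news bumper + 2×prime-drama break + documentary slot — 498 at 134 s.
Dropping 2×prime-drama break and documentary slot frees 111 s; slotting in 2×weather segment (108 s) lifts the total to 500 at 131 s.
That's the maximum — no swap from here does better than 500.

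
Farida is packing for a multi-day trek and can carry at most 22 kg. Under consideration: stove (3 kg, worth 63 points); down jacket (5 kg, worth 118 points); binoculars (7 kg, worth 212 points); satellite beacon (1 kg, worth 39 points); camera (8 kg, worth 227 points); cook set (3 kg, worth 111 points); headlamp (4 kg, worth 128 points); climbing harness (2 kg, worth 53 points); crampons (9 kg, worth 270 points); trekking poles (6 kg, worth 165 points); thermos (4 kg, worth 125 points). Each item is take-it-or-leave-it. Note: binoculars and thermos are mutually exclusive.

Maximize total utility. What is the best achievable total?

Ranking by ratio (utility/kg): satellite beacon 39.00, cook set 37.00, headlamp 32.00.
Cook set + headlamp + climbing harness + crampons + thermos uses 22 of the 22 kg and totals 687.
Runner-up binoculars + satellite beacon + cook set + climbing harness + crampons tops out at 685.

687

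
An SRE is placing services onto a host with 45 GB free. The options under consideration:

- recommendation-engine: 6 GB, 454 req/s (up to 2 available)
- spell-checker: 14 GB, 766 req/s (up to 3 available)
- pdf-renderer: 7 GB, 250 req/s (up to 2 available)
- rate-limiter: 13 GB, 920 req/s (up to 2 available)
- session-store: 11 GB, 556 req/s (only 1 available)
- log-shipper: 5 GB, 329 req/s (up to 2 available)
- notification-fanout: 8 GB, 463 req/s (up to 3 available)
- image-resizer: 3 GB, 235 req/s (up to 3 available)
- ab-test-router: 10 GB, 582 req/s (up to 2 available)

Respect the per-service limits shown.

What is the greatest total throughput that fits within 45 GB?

Filling by ratio: 2×recommendation-engine + rate-limiter + 2×log-shipper + 3×image-resizer for 3191, with 1 GB left unused.
Dropping 2×log-shipper and image-resizer frees 13 GB; slotting in rate-limiter (13 GB) lifts the total to 3218 at 44 GB.
Nothing else within 45 GB beats 3218.

3218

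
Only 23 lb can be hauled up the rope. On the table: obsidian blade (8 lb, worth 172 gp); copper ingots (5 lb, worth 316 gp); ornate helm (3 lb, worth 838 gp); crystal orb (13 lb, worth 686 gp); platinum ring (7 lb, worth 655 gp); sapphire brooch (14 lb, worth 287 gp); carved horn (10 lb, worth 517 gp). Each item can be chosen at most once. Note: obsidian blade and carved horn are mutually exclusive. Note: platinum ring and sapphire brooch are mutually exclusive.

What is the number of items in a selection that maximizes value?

3

Optimal total is 2179.
ornate helm + crystal orb + platinum ring hits 2179 at 23 lb.
Any selection reaching 2179 contains exactly 3 items.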